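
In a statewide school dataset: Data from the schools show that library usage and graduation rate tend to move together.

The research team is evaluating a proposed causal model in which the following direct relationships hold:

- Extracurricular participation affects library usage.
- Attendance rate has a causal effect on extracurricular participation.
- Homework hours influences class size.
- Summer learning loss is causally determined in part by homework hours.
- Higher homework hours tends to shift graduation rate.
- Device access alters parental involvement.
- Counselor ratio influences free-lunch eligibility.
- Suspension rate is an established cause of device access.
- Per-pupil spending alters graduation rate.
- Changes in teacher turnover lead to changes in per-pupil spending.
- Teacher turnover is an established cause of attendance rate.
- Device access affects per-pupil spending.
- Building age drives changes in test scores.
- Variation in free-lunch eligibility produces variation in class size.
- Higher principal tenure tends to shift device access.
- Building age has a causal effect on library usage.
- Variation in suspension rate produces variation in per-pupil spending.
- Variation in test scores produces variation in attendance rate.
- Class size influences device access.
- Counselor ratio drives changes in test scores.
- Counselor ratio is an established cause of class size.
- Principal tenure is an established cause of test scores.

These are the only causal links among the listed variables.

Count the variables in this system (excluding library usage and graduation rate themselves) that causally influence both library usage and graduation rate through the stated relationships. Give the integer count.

3

The common causes are: counselor ratio (to library usage via counselor ratio → test scores → attendance rate → extracurricular participation → library usage; to graduation rate via counselor ratio → class size → device access → per-pupil spending → graduation rate); principal tenure (to library usage via principal tenure → test scores → attendance rate → extracurricular participation → library usage; to graduation rate via principal tenure → device access → per-pupil spending → graduation rate); teacher turnover (to library usage via teacher turnover → attendance rate → extracurricular participation → library usage; to graduation rate via teacher turnover → per-pupil spending → graduation rate).
Every other variable lacks a causal path to at least one of library usage and graduation rate.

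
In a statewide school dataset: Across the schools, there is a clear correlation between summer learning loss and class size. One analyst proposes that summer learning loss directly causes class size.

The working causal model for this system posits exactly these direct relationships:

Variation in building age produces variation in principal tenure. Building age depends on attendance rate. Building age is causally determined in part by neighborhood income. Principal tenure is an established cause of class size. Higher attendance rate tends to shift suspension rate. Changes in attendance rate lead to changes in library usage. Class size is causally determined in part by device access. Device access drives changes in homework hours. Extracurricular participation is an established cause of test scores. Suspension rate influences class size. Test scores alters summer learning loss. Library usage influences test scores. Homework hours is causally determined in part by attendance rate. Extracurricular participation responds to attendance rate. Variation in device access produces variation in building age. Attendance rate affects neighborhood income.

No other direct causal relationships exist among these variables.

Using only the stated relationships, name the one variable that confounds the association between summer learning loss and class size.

Attendance rate has a causal path to summer learning loss (attendance rate → library usage → test scores → summer learning loss) and a separate causal path to class size (attendance rate → suspension rate → class size), so it is a common cause of both.
No stated relationship gives summer learning loss a causal route to class size, so the correlation is explained by the shared upstream cause rather than a direct effect.

attendance rate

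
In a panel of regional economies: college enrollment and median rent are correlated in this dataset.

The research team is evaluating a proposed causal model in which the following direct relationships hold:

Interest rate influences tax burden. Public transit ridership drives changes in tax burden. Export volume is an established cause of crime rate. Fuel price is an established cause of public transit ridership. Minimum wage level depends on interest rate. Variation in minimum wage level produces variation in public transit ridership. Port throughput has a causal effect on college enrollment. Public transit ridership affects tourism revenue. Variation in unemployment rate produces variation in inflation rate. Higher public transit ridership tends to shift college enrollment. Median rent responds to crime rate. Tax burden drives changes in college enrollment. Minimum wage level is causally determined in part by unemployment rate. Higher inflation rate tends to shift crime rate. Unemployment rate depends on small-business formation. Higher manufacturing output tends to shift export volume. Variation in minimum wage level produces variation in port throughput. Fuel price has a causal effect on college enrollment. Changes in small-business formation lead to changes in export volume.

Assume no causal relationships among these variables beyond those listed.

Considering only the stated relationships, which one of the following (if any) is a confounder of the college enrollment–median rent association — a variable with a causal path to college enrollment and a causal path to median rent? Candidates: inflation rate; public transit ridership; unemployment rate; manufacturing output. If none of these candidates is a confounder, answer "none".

Unemployment rate causes college enrollment (unemployment rate → minimum wage level → public transit ridership → college enrollment) and also causes median rent (unemployment rate → inflation rate → crime rate → median rent); it is a common cause of both.
Each of the other candidates lacks a causal path to at least one of college enrollment and median rent, so they do not confound the relationship.

unemployment rate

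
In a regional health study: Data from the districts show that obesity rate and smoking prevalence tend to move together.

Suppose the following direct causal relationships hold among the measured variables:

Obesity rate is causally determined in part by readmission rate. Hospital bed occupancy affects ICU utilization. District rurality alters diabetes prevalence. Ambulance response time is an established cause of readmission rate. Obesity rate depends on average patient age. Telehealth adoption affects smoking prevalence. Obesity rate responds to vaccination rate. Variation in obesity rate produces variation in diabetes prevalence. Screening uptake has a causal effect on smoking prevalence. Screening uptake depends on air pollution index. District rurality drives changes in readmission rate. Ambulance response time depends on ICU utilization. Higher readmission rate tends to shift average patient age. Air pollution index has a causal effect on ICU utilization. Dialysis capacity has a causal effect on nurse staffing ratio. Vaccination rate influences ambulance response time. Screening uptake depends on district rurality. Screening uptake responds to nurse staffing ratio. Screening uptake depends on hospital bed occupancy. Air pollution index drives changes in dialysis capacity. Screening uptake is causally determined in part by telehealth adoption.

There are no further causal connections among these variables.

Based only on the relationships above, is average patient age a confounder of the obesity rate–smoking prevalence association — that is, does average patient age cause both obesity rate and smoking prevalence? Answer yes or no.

Average patient age has no stated causal path to smoking prevalence. A confounder must cause both variables, so average patient age does not qualify.

no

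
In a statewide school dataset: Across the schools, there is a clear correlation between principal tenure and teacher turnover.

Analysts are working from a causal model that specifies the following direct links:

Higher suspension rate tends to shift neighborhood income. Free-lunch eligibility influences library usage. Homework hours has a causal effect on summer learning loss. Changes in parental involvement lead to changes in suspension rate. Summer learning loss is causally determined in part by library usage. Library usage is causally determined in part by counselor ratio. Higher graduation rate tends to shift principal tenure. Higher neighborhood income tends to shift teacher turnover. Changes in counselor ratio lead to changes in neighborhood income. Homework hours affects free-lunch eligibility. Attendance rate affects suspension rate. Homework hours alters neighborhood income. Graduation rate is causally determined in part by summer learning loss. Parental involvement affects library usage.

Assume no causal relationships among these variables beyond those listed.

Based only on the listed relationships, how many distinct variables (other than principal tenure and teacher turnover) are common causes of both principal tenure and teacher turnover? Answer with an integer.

3

The common causes are: counselor ratio (to principal tenure via counselor ratio → library usage → summer learning loss → graduation rate → principal tenure; to teacher turnover via counselor ratio → neighborhood income → teacher turnover); homework hours (to principal tenure via homework hours → summer learning loss → graduation rate → principal tenure; to teacher turnover via homework hours → neighborhood income → teacher turnover); parental involvement (to principal tenure via parental involvement → library usage → summer learning loss → graduation rate → principal tenure; to teacher turnover via parental involvement → suspension rate → neighborhood income → teacher turnover).
Every other variable lacks a causal path to at least one of principal tenure and teacher turnover.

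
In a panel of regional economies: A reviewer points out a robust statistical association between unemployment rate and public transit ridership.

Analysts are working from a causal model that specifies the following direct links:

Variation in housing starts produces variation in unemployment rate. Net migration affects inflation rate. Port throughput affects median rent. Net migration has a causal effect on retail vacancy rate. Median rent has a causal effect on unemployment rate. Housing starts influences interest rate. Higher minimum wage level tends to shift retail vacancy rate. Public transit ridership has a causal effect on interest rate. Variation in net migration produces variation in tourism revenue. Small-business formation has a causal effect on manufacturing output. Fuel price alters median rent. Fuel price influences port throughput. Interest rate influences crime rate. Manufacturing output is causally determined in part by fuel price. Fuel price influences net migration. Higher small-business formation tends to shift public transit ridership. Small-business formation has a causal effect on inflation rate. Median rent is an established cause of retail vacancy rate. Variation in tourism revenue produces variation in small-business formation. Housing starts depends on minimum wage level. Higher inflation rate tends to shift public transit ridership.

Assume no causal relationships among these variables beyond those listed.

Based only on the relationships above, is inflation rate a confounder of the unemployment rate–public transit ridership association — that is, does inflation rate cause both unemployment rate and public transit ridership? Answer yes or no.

Inflation rate has no stated causal path to unemployment rate. A confounder must cause both variables, so inflation rate does not qualify.

no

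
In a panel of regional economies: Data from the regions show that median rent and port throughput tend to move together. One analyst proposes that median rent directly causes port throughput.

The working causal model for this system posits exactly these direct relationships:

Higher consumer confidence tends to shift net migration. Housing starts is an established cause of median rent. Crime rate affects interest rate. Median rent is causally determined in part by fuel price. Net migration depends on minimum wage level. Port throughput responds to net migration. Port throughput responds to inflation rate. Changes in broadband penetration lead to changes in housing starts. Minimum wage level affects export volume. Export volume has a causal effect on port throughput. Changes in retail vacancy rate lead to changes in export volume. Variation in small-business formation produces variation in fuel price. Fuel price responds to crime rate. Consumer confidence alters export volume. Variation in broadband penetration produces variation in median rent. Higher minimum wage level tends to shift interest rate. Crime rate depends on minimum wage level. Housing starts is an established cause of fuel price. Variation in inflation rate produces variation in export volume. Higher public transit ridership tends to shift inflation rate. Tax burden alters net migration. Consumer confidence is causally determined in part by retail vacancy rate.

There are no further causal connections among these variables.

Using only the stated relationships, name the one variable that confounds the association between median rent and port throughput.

Minimum wage level has a causal path to median rent (minimum wage level → crime rate → fuel price → median rent) and a separate causal path to port throughput (minimum wage level → net migration → port throughput), so it is a common cause of both.
No stated relationship gives median rent a causal route to port throughput, so the correlation is explained by the shared upstream cause rather than a direct effect.

minimum wage level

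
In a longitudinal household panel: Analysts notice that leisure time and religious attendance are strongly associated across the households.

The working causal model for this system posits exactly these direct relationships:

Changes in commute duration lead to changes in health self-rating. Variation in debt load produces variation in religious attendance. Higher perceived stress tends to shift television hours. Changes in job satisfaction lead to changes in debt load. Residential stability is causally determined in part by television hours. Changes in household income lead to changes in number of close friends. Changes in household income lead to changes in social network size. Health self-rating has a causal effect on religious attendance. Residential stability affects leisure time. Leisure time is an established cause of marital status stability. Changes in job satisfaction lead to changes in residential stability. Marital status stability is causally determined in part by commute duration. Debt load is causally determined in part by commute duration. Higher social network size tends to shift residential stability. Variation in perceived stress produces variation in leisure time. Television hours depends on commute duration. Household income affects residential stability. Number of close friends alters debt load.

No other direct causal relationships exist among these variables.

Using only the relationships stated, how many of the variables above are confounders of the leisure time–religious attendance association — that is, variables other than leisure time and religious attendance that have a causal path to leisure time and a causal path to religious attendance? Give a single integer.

The common causes are: commute duration (to leisure time via commute duration → television hours → residential stability → leisure time; to religious attendance via commute duration → debt load → religious attendance); household income (to leisure time via household income → residential stability → leisure time; to religious attendance via household income → number of close friends → debt load → religious attendance); job satisfaction (to leisure time via job satisfaction → residential stability → leisure time; to religious attendance via job satisfaction → debt load → religious attendance).
Every other variable lacks a causal path to at least one of leisure time and religious attendance.

3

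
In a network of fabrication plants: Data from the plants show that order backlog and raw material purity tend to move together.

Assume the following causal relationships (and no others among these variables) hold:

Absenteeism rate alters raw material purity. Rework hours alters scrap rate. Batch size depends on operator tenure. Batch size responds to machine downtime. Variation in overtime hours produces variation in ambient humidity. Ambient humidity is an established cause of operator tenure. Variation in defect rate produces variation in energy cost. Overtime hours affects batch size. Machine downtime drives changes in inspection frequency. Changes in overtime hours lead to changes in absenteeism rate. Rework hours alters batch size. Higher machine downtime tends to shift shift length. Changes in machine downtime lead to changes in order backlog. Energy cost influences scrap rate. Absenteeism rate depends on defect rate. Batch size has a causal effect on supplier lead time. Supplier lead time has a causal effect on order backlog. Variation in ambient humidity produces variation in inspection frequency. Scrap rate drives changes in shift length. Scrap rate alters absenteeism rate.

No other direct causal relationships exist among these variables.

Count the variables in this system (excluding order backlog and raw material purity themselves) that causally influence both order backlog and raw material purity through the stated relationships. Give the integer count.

2

The common causes are: overtime hours (to order backlog via overtime hours → batch size → supplier lead time → order backlog; to raw material purity via overtime hours → absenteeism rate → raw material purity); rework hours (to order backlog via rework hours → batch size → supplier lead time → order backlog; to raw material purity via rework hours → scrap rate → absenteeism rate → raw material purity).
Every other variable lacks a causal path to at least one of order backlog and raw material purity.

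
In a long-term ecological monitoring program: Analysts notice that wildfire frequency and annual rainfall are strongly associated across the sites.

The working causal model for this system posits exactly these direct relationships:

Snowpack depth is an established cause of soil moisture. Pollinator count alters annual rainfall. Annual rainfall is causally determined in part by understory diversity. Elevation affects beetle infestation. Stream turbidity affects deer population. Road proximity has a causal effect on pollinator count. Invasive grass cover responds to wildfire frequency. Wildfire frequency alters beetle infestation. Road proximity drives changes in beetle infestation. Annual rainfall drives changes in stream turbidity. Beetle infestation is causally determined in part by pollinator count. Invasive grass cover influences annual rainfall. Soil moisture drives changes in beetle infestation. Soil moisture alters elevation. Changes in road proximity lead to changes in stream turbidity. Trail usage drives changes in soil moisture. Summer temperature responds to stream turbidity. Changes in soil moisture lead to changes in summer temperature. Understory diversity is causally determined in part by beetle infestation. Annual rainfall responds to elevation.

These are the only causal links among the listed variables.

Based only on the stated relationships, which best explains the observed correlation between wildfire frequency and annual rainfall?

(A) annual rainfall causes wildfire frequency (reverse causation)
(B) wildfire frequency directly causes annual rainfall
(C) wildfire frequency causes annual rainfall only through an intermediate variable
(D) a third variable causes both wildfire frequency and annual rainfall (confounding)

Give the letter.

C

Wildfire frequency reaches annual rainfall through wildfire frequency → invasive grass cover → annual rainfall — an indirect causal chain with no direct wildfire frequency → annual rainfall link. No variable causes both wildfire frequency and annual rainfall, so confounding is ruled out; the effect is mediated.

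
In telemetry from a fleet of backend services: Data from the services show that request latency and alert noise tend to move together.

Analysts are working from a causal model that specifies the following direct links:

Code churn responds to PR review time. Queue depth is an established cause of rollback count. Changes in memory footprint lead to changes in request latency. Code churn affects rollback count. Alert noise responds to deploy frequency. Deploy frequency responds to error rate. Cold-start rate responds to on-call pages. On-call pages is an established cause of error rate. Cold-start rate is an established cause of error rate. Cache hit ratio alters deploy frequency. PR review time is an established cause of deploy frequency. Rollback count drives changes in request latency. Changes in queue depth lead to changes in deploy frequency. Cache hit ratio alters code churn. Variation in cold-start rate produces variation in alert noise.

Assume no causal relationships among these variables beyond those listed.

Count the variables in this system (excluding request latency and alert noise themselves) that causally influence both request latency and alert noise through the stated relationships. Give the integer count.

3

The common causes are: PR review time (to request latency via PR review time → code churn → rollback count → request latency; to alert noise via PR review time → deploy frequency → alert noise); cache hit ratio (to request latency via cache hit ratio → code churn → rollback count → request latency; to alert noise via cache hit ratio → deploy frequency → alert noise); queue depth (to request latency via queue depth → rollback count → request latency; to alert noise via queue depth → deploy frequency → alert noise).
Every other variable lacks a causal path to at least one of request latency and alert noise.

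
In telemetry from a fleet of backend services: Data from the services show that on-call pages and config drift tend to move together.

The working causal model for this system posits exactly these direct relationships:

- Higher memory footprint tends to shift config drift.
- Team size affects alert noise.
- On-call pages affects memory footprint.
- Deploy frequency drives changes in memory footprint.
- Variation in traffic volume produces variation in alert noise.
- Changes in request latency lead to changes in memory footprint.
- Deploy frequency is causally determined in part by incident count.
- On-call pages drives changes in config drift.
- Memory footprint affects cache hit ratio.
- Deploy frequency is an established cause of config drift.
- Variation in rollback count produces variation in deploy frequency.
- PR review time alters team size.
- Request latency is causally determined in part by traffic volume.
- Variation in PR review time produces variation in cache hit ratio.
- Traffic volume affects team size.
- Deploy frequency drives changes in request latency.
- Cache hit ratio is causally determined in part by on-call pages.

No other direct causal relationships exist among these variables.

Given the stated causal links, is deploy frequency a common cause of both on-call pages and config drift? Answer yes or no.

no

Deploy frequency has no stated causal path to on-call pages. A confounder must cause both variables, so deploy frequency does not qualify.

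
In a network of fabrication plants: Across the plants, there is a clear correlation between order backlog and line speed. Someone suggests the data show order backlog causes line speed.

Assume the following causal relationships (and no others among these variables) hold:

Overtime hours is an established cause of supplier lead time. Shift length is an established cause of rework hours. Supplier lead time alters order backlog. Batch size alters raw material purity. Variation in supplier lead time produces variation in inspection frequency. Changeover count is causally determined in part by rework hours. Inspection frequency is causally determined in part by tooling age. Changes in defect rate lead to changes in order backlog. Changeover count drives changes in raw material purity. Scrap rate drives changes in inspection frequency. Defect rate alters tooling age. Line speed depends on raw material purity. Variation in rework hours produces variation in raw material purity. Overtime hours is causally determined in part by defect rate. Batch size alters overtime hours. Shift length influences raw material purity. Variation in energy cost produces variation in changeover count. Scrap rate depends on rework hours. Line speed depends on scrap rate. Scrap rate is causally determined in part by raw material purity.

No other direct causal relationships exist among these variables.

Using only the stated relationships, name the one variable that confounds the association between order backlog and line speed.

Batch size has a causal path to order backlog (batch size → overtime hours → supplier lead time → order backlog) and a separate causal path to line speed (batch size → raw material purity → line speed), so it is a common cause of both.
No stated relationship gives order backlog a causal route to line speed, so the correlation is explained by the shared upstream cause rather than a direct effect.

batch size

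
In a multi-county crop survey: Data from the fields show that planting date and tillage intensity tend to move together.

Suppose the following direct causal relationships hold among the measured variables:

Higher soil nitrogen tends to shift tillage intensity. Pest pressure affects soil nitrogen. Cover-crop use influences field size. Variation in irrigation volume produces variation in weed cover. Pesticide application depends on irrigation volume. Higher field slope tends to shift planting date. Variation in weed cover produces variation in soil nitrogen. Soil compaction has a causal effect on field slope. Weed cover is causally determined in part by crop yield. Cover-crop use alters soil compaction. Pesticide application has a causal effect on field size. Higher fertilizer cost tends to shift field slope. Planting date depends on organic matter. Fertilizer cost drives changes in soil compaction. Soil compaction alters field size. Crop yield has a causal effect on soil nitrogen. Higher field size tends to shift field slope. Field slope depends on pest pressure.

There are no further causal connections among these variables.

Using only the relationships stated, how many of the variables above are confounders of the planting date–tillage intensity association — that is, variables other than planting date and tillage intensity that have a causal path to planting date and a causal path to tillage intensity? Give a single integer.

2

The common causes are: irrigation volume (to planting date via irrigation volume → pesticide application → field size → field slope → planting date; to tillage intensity via irrigation volume → weed cover → soil nitrogen → tillage intensity); pest pressure (to planting date via pest pressure → field slope → planting date; to tillage intensity via pest pressure → soil nitrogen → tillage intensity).
Every other variable lacks a causal path to at least one of planting date and tillage intensity.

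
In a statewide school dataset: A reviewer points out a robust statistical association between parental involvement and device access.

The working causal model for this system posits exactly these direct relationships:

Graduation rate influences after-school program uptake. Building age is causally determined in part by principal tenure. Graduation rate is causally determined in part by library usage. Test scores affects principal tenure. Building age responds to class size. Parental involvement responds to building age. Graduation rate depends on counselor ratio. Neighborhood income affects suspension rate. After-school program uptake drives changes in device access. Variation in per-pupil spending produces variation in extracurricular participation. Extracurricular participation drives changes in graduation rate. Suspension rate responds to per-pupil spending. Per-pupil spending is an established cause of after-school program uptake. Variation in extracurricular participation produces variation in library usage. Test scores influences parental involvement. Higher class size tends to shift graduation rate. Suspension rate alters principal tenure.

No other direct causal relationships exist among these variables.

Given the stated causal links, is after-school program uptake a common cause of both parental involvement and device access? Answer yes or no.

After-school program uptake has no stated causal path to parental involvement. A confounder must cause both variables, so after-school program uptake does not qualify.

no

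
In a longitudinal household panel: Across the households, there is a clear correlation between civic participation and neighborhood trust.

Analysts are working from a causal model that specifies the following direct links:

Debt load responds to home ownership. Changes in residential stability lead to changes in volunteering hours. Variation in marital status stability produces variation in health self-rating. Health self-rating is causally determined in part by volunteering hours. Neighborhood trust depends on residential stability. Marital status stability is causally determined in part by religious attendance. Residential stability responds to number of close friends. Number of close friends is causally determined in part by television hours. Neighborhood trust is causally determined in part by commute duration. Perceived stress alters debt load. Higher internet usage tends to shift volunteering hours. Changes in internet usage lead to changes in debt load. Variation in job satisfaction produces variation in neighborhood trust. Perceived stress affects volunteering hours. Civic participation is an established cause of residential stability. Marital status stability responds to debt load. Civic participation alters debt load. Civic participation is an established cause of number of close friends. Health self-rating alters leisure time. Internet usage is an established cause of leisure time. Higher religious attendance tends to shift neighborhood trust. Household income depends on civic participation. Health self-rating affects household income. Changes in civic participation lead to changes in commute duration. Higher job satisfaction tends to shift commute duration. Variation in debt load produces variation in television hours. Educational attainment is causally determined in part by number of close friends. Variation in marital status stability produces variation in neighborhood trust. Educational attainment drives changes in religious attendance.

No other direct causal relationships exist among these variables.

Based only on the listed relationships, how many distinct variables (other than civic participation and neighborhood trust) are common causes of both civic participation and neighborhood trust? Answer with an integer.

0

No listed variable has a causal path to both civic participation and neighborhood trust, so there are no common causes.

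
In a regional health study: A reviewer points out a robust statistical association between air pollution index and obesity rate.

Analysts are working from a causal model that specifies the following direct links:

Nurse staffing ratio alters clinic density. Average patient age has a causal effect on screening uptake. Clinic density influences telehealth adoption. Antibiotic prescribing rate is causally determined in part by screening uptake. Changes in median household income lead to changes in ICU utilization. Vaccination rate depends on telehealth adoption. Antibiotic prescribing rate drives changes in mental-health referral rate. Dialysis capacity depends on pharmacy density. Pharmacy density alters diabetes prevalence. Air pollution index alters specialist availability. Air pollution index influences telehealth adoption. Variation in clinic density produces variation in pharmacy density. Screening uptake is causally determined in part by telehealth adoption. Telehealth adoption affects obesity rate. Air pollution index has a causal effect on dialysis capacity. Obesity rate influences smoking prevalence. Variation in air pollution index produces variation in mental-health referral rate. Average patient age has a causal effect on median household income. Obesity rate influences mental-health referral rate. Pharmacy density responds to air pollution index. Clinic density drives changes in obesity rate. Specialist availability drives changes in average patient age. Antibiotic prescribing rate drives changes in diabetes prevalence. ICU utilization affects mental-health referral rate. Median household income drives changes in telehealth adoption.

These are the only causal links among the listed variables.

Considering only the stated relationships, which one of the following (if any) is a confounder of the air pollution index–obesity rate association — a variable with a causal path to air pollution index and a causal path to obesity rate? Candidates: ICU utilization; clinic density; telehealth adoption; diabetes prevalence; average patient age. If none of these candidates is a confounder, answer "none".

none

None of the listed candidates has causal paths to both air pollution index and obesity rate in the stated relationships, so none is a common cause.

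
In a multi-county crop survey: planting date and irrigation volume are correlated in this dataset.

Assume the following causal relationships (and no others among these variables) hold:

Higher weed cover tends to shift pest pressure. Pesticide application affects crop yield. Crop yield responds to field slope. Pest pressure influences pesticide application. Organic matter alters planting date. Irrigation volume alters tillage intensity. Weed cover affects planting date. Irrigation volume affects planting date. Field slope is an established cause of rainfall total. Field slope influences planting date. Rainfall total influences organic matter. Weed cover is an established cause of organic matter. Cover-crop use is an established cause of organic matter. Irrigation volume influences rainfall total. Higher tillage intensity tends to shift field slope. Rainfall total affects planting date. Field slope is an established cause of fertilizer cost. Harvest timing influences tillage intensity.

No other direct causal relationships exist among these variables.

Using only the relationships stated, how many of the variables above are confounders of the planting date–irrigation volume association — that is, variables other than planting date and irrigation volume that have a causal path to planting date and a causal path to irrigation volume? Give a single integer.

0

No listed variable has a causal path to both planting date and irrigation volume, so there are no common causes.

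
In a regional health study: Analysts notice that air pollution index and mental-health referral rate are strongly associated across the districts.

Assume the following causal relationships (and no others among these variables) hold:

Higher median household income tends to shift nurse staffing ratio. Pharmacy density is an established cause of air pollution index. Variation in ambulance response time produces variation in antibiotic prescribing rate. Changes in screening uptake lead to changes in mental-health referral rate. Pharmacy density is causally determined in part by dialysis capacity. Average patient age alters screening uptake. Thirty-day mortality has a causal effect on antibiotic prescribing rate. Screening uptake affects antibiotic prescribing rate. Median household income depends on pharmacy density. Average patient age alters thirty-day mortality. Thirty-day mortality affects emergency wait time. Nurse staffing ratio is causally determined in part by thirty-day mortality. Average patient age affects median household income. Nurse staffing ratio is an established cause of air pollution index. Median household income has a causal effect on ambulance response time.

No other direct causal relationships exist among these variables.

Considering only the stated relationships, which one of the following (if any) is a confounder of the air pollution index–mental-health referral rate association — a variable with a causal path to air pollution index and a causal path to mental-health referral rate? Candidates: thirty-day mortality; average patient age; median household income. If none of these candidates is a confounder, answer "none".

average patient age

Average patient age causes air pollution index (average patient age → median household income → nurse staffing ratio → air pollution index) and also causes mental-health referral rate (average patient age → screening uptake → mental-health referral rate); it is a common cause of both.
Each of the other candidates lacks a causal path to at least one of air pollution index and mental-health referral rate, so they do not confound the relationship.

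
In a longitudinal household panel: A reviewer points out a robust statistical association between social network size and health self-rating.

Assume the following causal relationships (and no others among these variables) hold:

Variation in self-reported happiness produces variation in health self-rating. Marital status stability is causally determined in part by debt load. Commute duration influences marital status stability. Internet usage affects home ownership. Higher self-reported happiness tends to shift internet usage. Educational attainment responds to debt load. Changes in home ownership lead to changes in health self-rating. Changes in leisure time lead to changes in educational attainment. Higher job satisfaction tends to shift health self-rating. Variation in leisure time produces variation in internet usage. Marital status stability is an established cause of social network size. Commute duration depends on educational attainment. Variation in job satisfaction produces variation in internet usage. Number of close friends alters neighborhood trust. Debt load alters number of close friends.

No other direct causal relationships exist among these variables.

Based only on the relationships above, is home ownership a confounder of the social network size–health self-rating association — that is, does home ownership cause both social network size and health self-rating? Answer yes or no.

Home ownership has no stated causal path to social network size. A confounder must cause both variables, so home ownership does not qualify.

no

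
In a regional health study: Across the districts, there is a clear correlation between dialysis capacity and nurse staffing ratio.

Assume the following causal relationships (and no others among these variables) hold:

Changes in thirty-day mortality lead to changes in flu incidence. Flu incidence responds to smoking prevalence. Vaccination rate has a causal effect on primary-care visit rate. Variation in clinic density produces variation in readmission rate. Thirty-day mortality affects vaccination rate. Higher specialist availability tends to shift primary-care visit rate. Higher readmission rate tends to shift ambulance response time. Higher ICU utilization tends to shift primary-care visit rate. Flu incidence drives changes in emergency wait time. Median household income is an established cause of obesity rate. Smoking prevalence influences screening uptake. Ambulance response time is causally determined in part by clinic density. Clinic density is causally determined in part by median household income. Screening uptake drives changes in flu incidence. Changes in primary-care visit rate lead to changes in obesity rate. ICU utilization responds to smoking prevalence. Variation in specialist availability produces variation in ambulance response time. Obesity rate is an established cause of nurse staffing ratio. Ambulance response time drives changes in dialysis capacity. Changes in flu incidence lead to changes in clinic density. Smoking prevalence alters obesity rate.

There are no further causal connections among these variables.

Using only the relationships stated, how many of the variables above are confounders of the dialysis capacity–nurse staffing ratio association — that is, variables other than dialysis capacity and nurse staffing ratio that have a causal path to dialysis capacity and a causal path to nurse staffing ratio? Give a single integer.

4

The common causes are: median household income (to dialysis capacity via median household income → clinic density → ambulance response time → dialysis capacity; to nurse staffing ratio via median household income → obesity rate → nurse staffing ratio); smoking prevalence (to dialysis capacity via smoking prevalence → flu incidence → clinic density → ambulance response time → dialysis capacity; to nurse staffing ratio via smoking prevalence → obesity rate → nurse staffing ratio); specialist availability (to dialysis capacity via specialist availability → ambulance response time → dialysis capacity; to nurse staffing ratio via specialist availability → primary-care visit rate → obesity rate → nurse staffing ratio); thirty-day mortality (to dialysis capacity via thirty-day mortality → flu incidence → clinic density → ambulance response time → dialysis capacity; to nurse staffing ratio via thirty-day mortality → vaccination rate → primary-care visit rate → obesity rate → nurse staffing ratio).
Every other variable lacks a causal path to at least one of dialysis capacity and nurse staffing ratio.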